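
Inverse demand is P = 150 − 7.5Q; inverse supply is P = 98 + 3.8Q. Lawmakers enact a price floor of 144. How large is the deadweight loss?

81.66

Competitive equilibrium: 150 − 7.5Q = 98 + 3.8Q → Q* = 4.6018, P* = 115.4867.
At the floor P = 144, quantity demanded = (150 − 144)/7.5 = 0.8.
Sellers' marginal cost at Q' = 0.8: 98 + 3.8·0.8 = 101.04.
ΔQ = 4.6018 − 0.8 = 3.8018; wedge = 144 − 101.04 = 42.96.
The triangle = ½ × 3.8018 × 42.96 = 81.66.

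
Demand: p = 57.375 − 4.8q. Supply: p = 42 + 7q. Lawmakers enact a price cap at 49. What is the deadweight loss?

Competitive equilibrium: 57.375 − 4.8q = 42 + 7q → q* = 1.303, p* = 51.1208.
At the ceiling p = 49, quantity supplied = (49 − 42)/7 = 1.
Willingness to pay at q' = 1: 57.375 − 4.8·1 = 52.575.
Δq = 1.303 − 1 = 0.303; wedge = 52.575 − 49 = 3.575.
Welfare loss = ½ × 0.303 × 3.575 = 0.54.

0.54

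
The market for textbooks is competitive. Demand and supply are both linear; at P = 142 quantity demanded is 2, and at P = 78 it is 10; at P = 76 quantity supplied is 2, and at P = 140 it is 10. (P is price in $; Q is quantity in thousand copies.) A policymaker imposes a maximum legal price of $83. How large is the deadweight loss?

$84.50 thousand

Demand slope = (78 − 142)/(10 − 2) = −8, so P = 158 − 8Q.
Supply slope = (140 − 76)/(10 − 2) = 8, so P = 60 + 8Q.
Competitive equilibrium: 158 − 8Q = 60 + 8Q → Q* = 6.125, P* = 109.
At the ceiling P = 83, quantity supplied = (83 − 60)/8 = 2.875.
Willingness to pay at Q' = 2.875: 158 − 8·2.875 = 135.
ΔQ = 6.125 − 2.875 = 3.25; wedge = 135 − 83 = 52.
Deadweight loss = ½ × 3.25 × 52 = $84.50 thousand.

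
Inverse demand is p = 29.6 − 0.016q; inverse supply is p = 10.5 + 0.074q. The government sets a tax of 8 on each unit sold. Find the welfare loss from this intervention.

Competitive equilibrium: 29.6 − 0.016q = 10.5 + 0.074q → q* = 212.2222, p* = 26.2044.
With the tax, the buyer price exceeds the seller price by 8: (29.6 − 0.016q) − (10.5 + 0.074q) = 8 → q' = 123.3333.
Δq = 212.2222 − 123.3333 = 88.8889; the wedge equals the tax, 8.
Deadweight loss = ½ × 88.8889 × 8 = 355.56.

355.56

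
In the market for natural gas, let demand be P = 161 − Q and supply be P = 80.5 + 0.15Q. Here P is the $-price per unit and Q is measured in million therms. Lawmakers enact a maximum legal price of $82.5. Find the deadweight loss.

Competitive equilibrium: 161 − Q = 80.5 + 0.15Q → Q* = 70, P* = 91.
At the ceiling P = 82.5, quantity supplied = (82.5 − 80.5)/0.15 = 13.3333.
Willingness to pay at Q' = 13.3333: 161 − 1·13.3333 = 147.6667.
ΔQ = 70 − 13.3333 = 56.6667; wedge = 147.6667 − 82.5 = 65.1667.
Welfare loss = ½ × 56.6667 × 65.1667 = $1846.39 million.

$1846.39 million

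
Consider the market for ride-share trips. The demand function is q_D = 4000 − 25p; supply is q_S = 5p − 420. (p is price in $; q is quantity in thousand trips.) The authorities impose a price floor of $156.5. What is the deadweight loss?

In inverse form: demand p = 160 − 0.04q, supply p = 84 + 0.2q.
Competitive equilibrium: 160 − 0.04q = 84 + 0.2q → q* = 316.6667, p* = 147.3333.
At the floor p = 156.5, quantity demanded = (160 − 156.5)/0.04 = 87.5.
Sellers' marginal cost at q' = 87.5: 84 + 0.2·87.5 = 101.5.
Δq = 316.6667 − 87.5 = 229.1667; wedge = 156.5 − 101.5 = 55.
DWL = ½ × 229.1667 × 55 = $6302.08 thousand.

$6302.08 thousand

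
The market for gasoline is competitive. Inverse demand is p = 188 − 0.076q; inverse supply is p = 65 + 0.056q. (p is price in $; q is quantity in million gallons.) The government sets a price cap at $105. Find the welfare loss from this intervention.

$3123.14 million

Competitive equilibrium: 188 − 0.076q = 65 + 0.056q → q* = 931.818182, p* = 117.181818.
At the ceiling p = 105, quantity supplied = (105 − 65)/0.056 = 714.285714.
Willingness to pay at q' = 714.285714: 188 − 0.076·714.285714 = 133.714286.
Δq = 931.818182 − 714.285714 = 217.532468; wedge = 133.714286 − 105 = 28.714286.
The triangle = ½ × 217.532468 × 28.714286 = $3123.14 million.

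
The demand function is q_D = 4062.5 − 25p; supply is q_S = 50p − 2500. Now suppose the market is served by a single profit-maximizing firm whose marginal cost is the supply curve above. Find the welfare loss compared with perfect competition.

In inverse form: demand p = 162.5 − 0.04q, supply p = 50 + 0.02q.
Competitive equilibrium: 162.5 − 0.04q = 50 + 0.02q → q* = 1875, p* = 87.5.
Marginal revenue: MR = 162.5 − 0.08q. Set MR = MC: 162.5 − 0.08q = 50 + 0.02q → q_m = 1125.
Price p_m = 162.5 − 0.04·1125 = 117.5; MC(q_m) = 50 + 0.02·1125 = 72.5.
Competitive q* = 1875, so Δq = 750; wedge = 117.5 − 72.5 = 45.
Deadweight loss = ½ × 750 × 45 = 16875.

16875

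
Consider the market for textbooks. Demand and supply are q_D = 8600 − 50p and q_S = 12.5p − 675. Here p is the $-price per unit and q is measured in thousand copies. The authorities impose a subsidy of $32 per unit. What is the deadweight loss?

$5120 thousand

In inverse form: demand p = 172 − 0.02q, supply p = 54 + 0.08q.
Competitive equilibrium: 172 − 0.02q = 54 + 0.08q → q* = 1180, p* = 148.4.
The subsidy lowers effective supply by 32: p = 22 + 0.08q.
New quantity: 172 − 0.02q = 22 + 0.08q → q' = 1500.
Overproduction Δq = 1500 − 1180 = 320; wedge = subsidy = 32.
Deadweight loss = ½ × 320 × 32 = $5120 thousand.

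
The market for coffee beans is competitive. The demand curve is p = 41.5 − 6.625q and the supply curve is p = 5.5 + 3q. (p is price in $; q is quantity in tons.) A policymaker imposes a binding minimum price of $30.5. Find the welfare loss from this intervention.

$20.82

Competitive equilibrium: 41.5 − 6.625q = 5.5 + 3q → q* = 3.7403, p* = 16.7208.
At the floor p = 30.5, quantity demanded = (41.5 − 30.5)/6.625 = 1.6604.
Sellers' marginal cost at q' = 1.6604: 5.5 + 3·1.6604 = 10.4812.
Δq = 3.7403 − 1.6604 = 2.0799; wedge = 30.5 − 10.4812 = 20.0188.
The triangle = ½ × 2.0799 × 20.0188 = $20.82.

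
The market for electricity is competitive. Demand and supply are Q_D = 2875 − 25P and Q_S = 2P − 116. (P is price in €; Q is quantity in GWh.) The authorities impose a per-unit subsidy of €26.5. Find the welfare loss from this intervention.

€650.23

In inverse form: demand P = 115 − 0.04Q, supply P = 58 + 0.5Q.
Competitive equilibrium: 115 − 0.04Q = 58 + 0.5Q → Q* = 105.5556, P* = 110.7778.
The subsidy lowers effective supply by 26.5: P = 31.5 + 0.5Q.
New quantity: 115 − 0.04Q = 31.5 + 0.5Q → Q' = 154.6296.
Overproduction ΔQ = 154.6296 − 105.5556 = 49.074; wedge = subsidy = 26.5.
Welfare loss = ½ × 49.074 × 26.5 = €650.23.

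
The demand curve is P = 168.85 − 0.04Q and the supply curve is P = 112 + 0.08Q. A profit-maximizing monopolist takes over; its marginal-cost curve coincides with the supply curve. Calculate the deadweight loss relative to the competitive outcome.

Competitive equilibrium: 168.85 − 0.04Q = 112 + 0.08Q → Q* = 473.75, P* = 149.9.
Marginal revenue: MR = 168.85 − 0.08Q. Set MR = MC: 168.85 − 0.08Q = 112 + 0.08Q → Q_m = 355.3125.
Price P_m = 168.85 − 0.04·355.3125 = 154.6375; MC(Q_m) = 112 + 0.08·355.3125 = 140.425.
Competitive Q* = 473.75, so ΔQ = 118.4375; wedge = 154.6375 − 140.425 = 14.2125.
The triangle = ½ × 118.4375 × 14.2125 = 841.65.

841.65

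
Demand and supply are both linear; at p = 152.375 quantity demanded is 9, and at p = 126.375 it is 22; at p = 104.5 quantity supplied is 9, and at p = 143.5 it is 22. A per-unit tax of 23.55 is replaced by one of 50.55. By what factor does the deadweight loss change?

Demand slope = (126.375 − 152.375)/(22 − 9) = −2, so p = 170.375 − 2q.
Supply slope = (143.5 − 104.5)/(22 − 9) = 3, so p = 77.5 + 3q.
Competitive equilibrium: 170.375 − 2q = 77.5 + 3q → q* = 18.575, p* = 133.225.
For a per-unit tax t: Δq = t/5, so DWL = ½·t·(t/5) = t²/10.
At t = 23.55: DWL = 55.460. At t = 50.55: DWL = 255.530.
Ratio = (50.55/23.55)² = 4.607.

4.607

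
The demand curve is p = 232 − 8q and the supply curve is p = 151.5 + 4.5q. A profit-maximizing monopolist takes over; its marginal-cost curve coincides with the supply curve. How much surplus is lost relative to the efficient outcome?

39.48

Competitive equilibrium: 232 − 8q = 151.5 + 4.5q → q* = 6.44, p* = 180.48.
Marginal revenue: MR = 232 − 16q. Set MR = MC: 232 − 16q = 151.5 + 4.5q → q_m = 3.9268.
Price p_m = 232 − 8·3.9268 = 200.5856; MC(q_m) = 151.5 + 4.5·3.9268 = 169.1706.
Competitive q* = 6.44, so Δq = 2.5132; wedge = 200.5856 − 169.1706 = 31.415.
Welfare loss = ½ × 2.5132 × 31.415 = 39.48.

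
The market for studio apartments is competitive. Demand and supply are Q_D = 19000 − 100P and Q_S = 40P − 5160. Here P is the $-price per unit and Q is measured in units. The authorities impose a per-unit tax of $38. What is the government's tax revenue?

In inverse form: demand P = 190 − 0.01Q, supply P = 129 + 0.025Q.
Competitive equilibrium: 190 − 0.01Q = 129 + 0.025Q → Q* = 1742.8571, P* = 172.5714.
With the tax, the buyer price exceeds the seller price by 38: (190 − 0.01Q) − (129 + 0.025Q) = 38 → Q' = 657.1429.
Tax revenue = 38 × 657.1429 = $24971.43.

$24971.43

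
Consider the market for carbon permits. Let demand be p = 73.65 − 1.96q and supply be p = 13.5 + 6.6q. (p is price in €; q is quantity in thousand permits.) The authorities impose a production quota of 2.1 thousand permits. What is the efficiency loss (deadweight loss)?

€103.89 thousand

Competitive equilibrium: 73.65 − 1.96q = 13.5 + 6.6q → q* = 7.0269, p* = 59.8773.
At q = 2.1: demand price = 73.65 − 1.96·2.1 = 69.534; supply price = 13.5 + 6.6·2.1 = 27.36.
Δq = 7.0269 − 2.1 = 4.9269; wedge = 69.534 − 27.36 = 42.174.
The triangle = ½ × 4.9269 × 42.174 = €103.89 thousand.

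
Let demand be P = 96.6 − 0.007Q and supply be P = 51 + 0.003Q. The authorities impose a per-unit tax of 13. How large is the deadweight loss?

8450

Competitive equilibrium: 96.6 − 0.007Q = 51 + 0.003Q → Q* = 4560, P* = 64.68.
With the tax, the buyer price exceeds the seller price by 13: (96.6 − 0.007Q) − (51 + 0.003Q) = 13 → Q' = 3260.
ΔQ = 4560 − 3260 = 1300; the wedge equals the tax, 13.
Welfare loss = ½ × 1300 × 13 = 8450.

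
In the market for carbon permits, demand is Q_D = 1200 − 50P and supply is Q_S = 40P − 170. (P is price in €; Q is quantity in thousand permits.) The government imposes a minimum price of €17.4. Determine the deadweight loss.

In inverse form: demand P = 24 − 0.02Q, supply P = 4.25 + 0.025Q.
Competitive equilibrium: 24 − 0.02Q = 4.25 + 0.025Q → Q* = 438.8889, P* = 15.2222.
At the floor P = 17.4, quantity demanded = (24 − 17.4)/0.02 = 330.
Sellers' marginal cost at Q' = 330: 4.25 + 0.025·330 = 12.5.
ΔQ = 438.8889 − 330 = 108.8889; wedge = 17.4 − 12.5 = 4.9.
The triangle = ½ × 108.8889 × 4.9 = €266.78 thousand.

€266.78 thousand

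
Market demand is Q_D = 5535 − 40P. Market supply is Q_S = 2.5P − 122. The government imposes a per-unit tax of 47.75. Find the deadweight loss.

2682.43

In inverse form: demand P = 138.375 − 0.025Q, supply P = 48.8 + 0.4Q.
Competitive equilibrium: 138.375 − 0.025Q = 48.8 + 0.4Q → Q* = 210.7647, P* = 133.1059.
With the tax, the buyer price exceeds the seller price by 47.75: (138.375 − 0.025Q) − (48.8 + 0.4Q) = 47.75 → Q' = 98.4118.
ΔQ = 210.7647 − 98.4118 = 112.3529; the wedge equals the tax, 47.75.
DWL = ½ × 112.3529 × 47.75 = 2682.43.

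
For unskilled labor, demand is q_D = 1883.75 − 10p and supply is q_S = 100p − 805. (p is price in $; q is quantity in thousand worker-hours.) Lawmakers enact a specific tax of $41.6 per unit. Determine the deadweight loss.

$7866.18 thousand

In inverse form: demand p = 188.375 − 0.1q, supply p = 8.05 + 0.01q.
Competitive equilibrium: 188.375 − 0.1q = 8.05 + 0.01q → q* = 1639.3182, p* = 24.4432.
With the tax, the buyer price exceeds the seller price by 41.6: (188.375 − 0.1q) − (8.05 + 0.01q) = 41.6 → q' = 1261.1364.
Δq = 1639.3182 − 1261.1364 = 378.1818; the wedge equals the tax, 41.6.
Deadweight loss = ½ × 378.1818 × 41.6 = $7866.18 thousand.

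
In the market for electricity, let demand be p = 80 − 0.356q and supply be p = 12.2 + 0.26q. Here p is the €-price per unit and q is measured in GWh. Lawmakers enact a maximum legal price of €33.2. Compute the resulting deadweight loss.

€264.34

Competitive equilibrium: 80 − 0.356q = 12.2 + 0.26q → q* = 110.0649, p* = 40.8169.
At the ceiling p = 33.2, quantity supplied = (33.2 − 12.2)/0.26 = 80.7692.
Willingness to pay at q' = 80.7692: 80 − 0.356·80.7692 = 51.2462.
Δq = 110.0649 − 80.7692 = 29.2957; wedge = 51.2462 − 33.2 = 18.0462.
Welfare loss = ½ × 29.2957 × 18.0462 = €264.34.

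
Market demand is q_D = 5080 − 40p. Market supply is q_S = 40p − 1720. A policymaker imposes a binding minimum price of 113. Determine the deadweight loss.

In inverse form: demand p = 127 − 0.025q, supply p = 43 + 0.025q.
Competitive equilibrium: 127 − 0.025q = 43 + 0.025q → q* = 1680, p* = 85.
At the floor p = 113, quantity demanded = (127 − 113)/0.025 = 560.
Sellers' marginal cost at q' = 560: 43 + 0.025·560 = 57.
Δq = 1680 − 560 = 1120; wedge = 113 − 57 = 56.
Welfare loss = ½ × 1120 × 56 = 31360.

31360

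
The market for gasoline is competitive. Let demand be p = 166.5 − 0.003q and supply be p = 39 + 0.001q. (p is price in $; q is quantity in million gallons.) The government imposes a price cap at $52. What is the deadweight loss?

Competitive equilibrium: 166.5 − 0.003q = 39 + 0.001q → q* = 31875, p* = 70.875.
At the ceiling p = 52, quantity supplied = (52 − 39)/0.001 = 13000.
Willingness to pay at q' = 13000: 166.5 − 0.003·13000 = 127.5.
Δq = 31875 − 13000 = 18875; wedge = 127.5 − 52 = 75.5.
Deadweight loss = ½ × 18875 × 75.5 = $712531.25 million.

$712531.25 million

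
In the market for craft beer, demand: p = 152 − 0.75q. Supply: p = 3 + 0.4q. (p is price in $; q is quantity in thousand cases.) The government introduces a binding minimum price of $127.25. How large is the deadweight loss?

$5361.78 thousand

Competitive equilibrium: 152 − 0.75q = 3 + 0.4q → q* = 129.5652, p* = 54.8261.
At the floor p = 127.25, quantity demanded = (152 − 127.25)/0.75 = 33.
Sellers' marginal cost at q' = 33: 3 + 0.4·33 = 16.2.
Δq = 129.5652 − 33 = 96.5652; wedge = 127.25 − 16.2 = 111.05.
Welfare loss = ½ × 96.5652 × 111.05 = $5361.78 thousand.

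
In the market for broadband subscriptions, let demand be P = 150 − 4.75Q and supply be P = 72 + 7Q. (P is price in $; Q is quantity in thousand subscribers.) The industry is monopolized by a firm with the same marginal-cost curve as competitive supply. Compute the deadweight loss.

$21.46 thousand

Competitive equilibrium: 150 − 4.75Q = 72 + 7Q → Q* = 6.6383, P* = 118.46809.
Marginal revenue: MR = 150 − 9.5Q. Set MR = MC: 150 − 9.5Q = 72 + 7Q → Q_m = 4.72727.
Price P_m = 150 − 4.75·4.72727 = 127.54547; MC(Q_m) = 72 + 7·4.72727 = 105.09089.
Competitive Q* = 6.6383, so ΔQ = 1.91103; wedge = 127.54547 − 105.09089 = 22.45458.
DWL = ½ × 1.91103 × 22.45458 = $21.46 thousand.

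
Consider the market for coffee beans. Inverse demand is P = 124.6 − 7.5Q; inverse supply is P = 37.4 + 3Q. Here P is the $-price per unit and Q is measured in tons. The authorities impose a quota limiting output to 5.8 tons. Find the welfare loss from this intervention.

Competitive equilibrium: 124.6 − 7.5Q = 37.4 + 3Q → Q* = 8.3048, P* = 62.3143.
At Q = 5.8: demand price = 124.6 − 7.5·5.8 = 81.1; supply price = 37.4 + 3·5.8 = 54.8.
ΔQ = 8.3048 − 5.8 = 2.5048; wedge = 81.1 − 54.8 = 26.3.
Welfare loss = ½ × 2.5048 × 26.3 = $32.94.

$32.94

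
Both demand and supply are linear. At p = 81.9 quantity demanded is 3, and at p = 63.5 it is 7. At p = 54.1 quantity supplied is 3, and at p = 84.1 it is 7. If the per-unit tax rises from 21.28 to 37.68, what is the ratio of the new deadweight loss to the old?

Demand slope = (63.5 − 81.9)/(7 − 3) = −4.6, so p = 95.7 − 4.6q.
Supply slope = (84.1 − 54.1)/(7 − 3) = 7.5, so p = 31.6 + 7.5q.
Competitive equilibrium: 95.7 − 4.6q = 31.6 + 7.5q → q* = 5.2975, p* = 71.3314.
For a per-unit tax t: Δq = t/12.1, so DWL = ½·t·(t/12.1) = t²/24.2.
At t = 21.28: DWL = 18.712. At t = 37.68: DWL = 58.669.
Ratio = (37.68/21.28)² = 3.135.

3.135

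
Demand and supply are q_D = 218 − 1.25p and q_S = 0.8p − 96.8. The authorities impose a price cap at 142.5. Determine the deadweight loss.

80.26

In inverse form: demand p = 174.4 − 0.8q, supply p = 121 + 1.25q.
Competitive equilibrium: 174.4 − 0.8q = 121 + 1.25q → q* = 26.0488, p* = 153.561.
At the ceiling p = 142.5, quantity supplied = (142.5 − 121)/1.25 = 17.2.
Willingness to pay at q' = 17.2: 174.4 − 0.8·17.2 = 160.64.
Δq = 26.0488 − 17.2 = 8.8488; wedge = 160.64 − 142.5 = 18.14.
The triangle = ½ × 8.8488 × 18.14 = 80.26.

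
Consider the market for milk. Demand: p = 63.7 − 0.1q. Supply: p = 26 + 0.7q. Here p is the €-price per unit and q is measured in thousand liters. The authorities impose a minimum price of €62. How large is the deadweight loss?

Competitive equilibrium: 63.7 − 0.1q = 26 + 0.7q → q* = 47.125, p* = 58.9875.
At the floor p = 62, quantity demanded = (63.7 − 62)/0.1 = 17.
Sellers' marginal cost at q' = 17: 26 + 0.7·17 = 37.9.
Δq = 47.125 − 17 = 30.125; wedge = 62 − 37.9 = 24.1.
Welfare loss = ½ × 30.125 × 24.1 = €363.01 thousand.

€363.01 thousand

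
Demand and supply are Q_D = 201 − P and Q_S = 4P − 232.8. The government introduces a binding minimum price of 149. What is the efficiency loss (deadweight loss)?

2421.136

In inverse form: demand P = 201 − Q, supply P = 58.2 + 0.25Q.
Competitive equilibrium: 201 − Q = 58.2 + 0.25Q → Q* = 114.24, P* = 86.76.
At the floor P = 149, quantity demanded = (201 − 149)/1 = 52.
Sellers' marginal cost at Q' = 52: 58.2 + 0.25·52 = 71.2.
ΔQ = 114.24 − 52 = 62.24; wedge = 149 − 71.2 = 77.8.
DWL = ½ × 62.24 × 77.8 = 2421.136.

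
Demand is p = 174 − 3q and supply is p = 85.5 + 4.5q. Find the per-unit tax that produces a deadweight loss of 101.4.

Competitive equilibrium: 174 − 3q = 85.5 + 4.5q → q* = 11.8, p* = 138.6.
A tax t gives Δq = t/7.5 and wedge t, so DWL = t²/15.
t²/15 = 101.4 → t² = 1521 → t = 39.

39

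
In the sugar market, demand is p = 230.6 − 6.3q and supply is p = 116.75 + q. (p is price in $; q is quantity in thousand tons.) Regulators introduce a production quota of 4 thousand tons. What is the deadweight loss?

Competitive equilibrium: 230.6 − 6.3q = 116.75 + q → q* = 15.5959, p* = 132.3459.
At q = 4: demand price = 230.6 − 6.3·4 = 205.4; supply price = 116.75 + 1·4 = 120.75.
Δq = 15.5959 − 4 = 11.5959; wedge = 205.4 − 120.75 = 84.65.
DWL = ½ × 11.5959 × 84.65 = $490.80 thousand.

$490.80 thousand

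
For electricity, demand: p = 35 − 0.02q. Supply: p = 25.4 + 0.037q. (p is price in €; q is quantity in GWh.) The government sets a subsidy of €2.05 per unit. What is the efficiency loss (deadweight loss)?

€36.86

Competitive equilibrium: 35 − 0.02q = 25.4 + 0.037q → q* = 168.4211, p* = 31.6316.
The subsidy lowers effective supply by 2.05: p = 23.35 + 0.037q.
New quantity: 35 − 0.02q = 23.35 + 0.037q → q' = 204.386.
Overproduction Δq = 204.386 − 168.4211 = 35.9649; wedge = subsidy = 2.05.
The triangle = ½ × 35.9649 × 2.05 = €36.86.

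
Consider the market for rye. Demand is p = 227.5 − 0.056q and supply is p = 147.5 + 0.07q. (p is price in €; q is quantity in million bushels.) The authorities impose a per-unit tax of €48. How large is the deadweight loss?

Competitive equilibrium: 227.5 − 0.056q = 147.5 + 0.07q → q* = 634.9206, p* = 191.9444.
With the tax, the buyer price exceeds the seller price by 48: (227.5 − 0.056q) − (147.5 + 0.07q) = 48 → q' = 253.9683.
Δq = 634.9206 − 253.9683 = 380.9523; the wedge equals the tax, 48.
Welfare loss = ½ × 380.9523 × 48 = €9142.86 million.

€9142.86 million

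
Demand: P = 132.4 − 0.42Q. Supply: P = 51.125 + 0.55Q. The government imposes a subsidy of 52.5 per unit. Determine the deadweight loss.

1420.75

Competitive equilibrium: 132.4 − 0.42Q = 51.125 + 0.55Q → Q* = 83.7887, P* = 97.2088.
The subsidy lowers effective supply by 52.5: P = 0.55Q − 1.375.
New quantity: 132.4 − 0.42Q = 0.55Q − 1.375 → Q' = 137.9124.
Overproduction ΔQ = 137.9124 − 83.7887 = 54.1237; wedge = subsidy = 52.5.
The triangle = ½ × 54.1237 × 52.5 = 1420.75.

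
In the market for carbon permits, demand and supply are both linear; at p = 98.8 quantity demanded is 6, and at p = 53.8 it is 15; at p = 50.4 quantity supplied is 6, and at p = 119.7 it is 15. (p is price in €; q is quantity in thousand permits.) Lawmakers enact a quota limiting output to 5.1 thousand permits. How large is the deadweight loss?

€140.93 thousand

Demand slope = (53.8 − 98.8)/(15 − 6) = −5, so p = 128.8 − 5q.
Supply slope = (119.7 − 50.4)/(15 − 6) = 7.7, so p = 4.2 + 7.7q.
Competitive equilibrium: 128.8 − 5q = 4.2 + 7.7q → q* = 9.811, p* = 79.7449.
At q = 5.1: demand price = 128.8 − 5·5.1 = 103.3; supply price = 4.2 + 7.7·5.1 = 43.47.
Δq = 9.811 − 5.1 = 4.711; wedge = 103.3 − 43.47 = 59.83.
DWL = ½ × 4.711 × 59.83 = €140.93 thousand.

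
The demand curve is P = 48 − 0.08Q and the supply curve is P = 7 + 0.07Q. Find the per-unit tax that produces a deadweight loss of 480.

12

Competitive equilibrium: 48 − 0.08Q = 7 + 0.07Q → Q* = 273.3333, P* = 26.1333.
A tax t gives ΔQ = t/0.15 and wedge t, so DWL = t²/0.3.
t²/0.3 = 480 → t² = 144 → t = 12.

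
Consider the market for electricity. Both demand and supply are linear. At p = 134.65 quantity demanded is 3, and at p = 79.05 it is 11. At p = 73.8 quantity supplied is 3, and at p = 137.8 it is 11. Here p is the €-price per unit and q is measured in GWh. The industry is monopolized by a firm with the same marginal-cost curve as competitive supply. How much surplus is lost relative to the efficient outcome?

€37.63

Demand slope = (79.05 − 134.65)/(11 − 3) = −6.95, so p = 155.5 − 6.95q.
Supply slope = (137.8 − 73.8)/(11 − 3) = 8, so p = 49.8 + 8q.
Competitive equilibrium: 155.5 − 6.95q = 49.8 + 8q → q* = 7.0702, p* = 106.3619.
Marginal revenue: MR = 155.5 − 13.9q. Set MR = MC: 155.5 − 13.9q = 49.8 + 8q → q_m = 4.8265.
Price p_m = 155.5 − 6.95·4.8265 = 121.9558; MC(q_m) = 49.8 + 8·4.8265 = 88.412.
Competitive q* = 7.0702, so Δq = 2.2437; wedge = 121.9558 − 88.412 = 33.5438.
The triangle = ½ × 2.2437 × 33.5438 = €37.63.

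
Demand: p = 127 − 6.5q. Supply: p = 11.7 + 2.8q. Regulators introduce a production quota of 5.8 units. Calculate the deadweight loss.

Competitive equilibrium: 127 − 6.5q = 11.7 + 2.8q → q* = 12.3978, p* = 46.414.
At q = 5.8: demand price = 127 − 6.5·5.8 = 89.3; supply price = 11.7 + 2.8·5.8 = 27.94.
Δq = 12.3978 − 5.8 = 6.5978; wedge = 89.3 − 27.94 = 61.36.
Deadweight loss = ½ × 6.5978 × 61.36 = 202.42.

202.42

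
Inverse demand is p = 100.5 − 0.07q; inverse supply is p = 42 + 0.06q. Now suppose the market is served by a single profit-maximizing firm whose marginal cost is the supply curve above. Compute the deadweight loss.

Competitive equilibrium: 100.5 − 0.07q = 42 + 0.06q → q* = 450, p* = 69.
Marginal revenue: MR = 100.5 − 0.14q. Set MR = MC: 100.5 − 0.14q = 42 + 0.06q → q_m = 292.5.
Price p_m = 100.5 − 0.07·292.5 = 80.025; MC(q_m) = 42 + 0.06·292.5 = 59.55.
Competitive q* = 450, so Δq = 157.5; wedge = 80.025 − 59.55 = 20.475.
Welfare loss = ½ × 157.5 × 20.475 = 1612.41.

1612.41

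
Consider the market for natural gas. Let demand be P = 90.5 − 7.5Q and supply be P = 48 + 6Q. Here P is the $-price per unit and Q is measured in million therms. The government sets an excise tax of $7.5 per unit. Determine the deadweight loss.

$2.08 million

Competitive equilibrium: 90.5 − 7.5Q = 48 + 6Q → Q* = 3.1481, P* = 66.8889.
With the tax, the buyer price exceeds the seller price by 7.5: (90.5 − 7.5Q) − (48 + 6Q) = 7.5 → Q' = 2.5926.
ΔQ = 3.1481 − 2.5926 = 0.5555; the wedge equals the tax, 7.5.
The triangle = ½ × 0.5555 × 7.5 = $2.08 million.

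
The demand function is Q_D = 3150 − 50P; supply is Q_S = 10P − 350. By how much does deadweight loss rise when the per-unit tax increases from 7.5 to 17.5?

1041.67

In inverse form: demand P = 63 − 0.02Q, supply P = 35 + 0.1Q.
Competitive equilibrium: 63 − 0.02Q = 35 + 0.1Q → Q* = 233.3333, P* = 58.3333.
For a per-unit tax t: ΔQ = t/0.12, so DWL = ½·t·(t/0.12) = t²/0.24.
At t = 7.5: DWL = 234.375. At t = 17.5: DWL = 1276.042.
Increase = 1276.042 − 234.375 = 1041.67.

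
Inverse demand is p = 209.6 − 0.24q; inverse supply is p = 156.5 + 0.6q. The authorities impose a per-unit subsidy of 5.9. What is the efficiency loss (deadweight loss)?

Competitive equilibrium: 209.6 − 0.24q = 156.5 + 0.6q → q* = 63.2143, p* = 194.4286.
The subsidy lowers effective supply by 5.9: p = 150.6 + 0.6q.
New quantity: 209.6 − 0.24q = 150.6 + 0.6q → q' = 70.2381.
Overproduction Δq = 70.2381 − 63.2143 = 7.0238; wedge = subsidy = 5.9.
Deadweight loss = ½ × 7.0238 × 5.9 = 20.72.

20.72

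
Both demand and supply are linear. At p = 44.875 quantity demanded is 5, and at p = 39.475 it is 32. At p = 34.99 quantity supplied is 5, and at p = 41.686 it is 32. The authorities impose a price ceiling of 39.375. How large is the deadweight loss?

Demand slope = (39.475 − 44.875)/(32 − 5) = −0.2, so p = 45.875 − 0.2q.
Supply slope = (41.686 − 34.99)/(32 − 5) = 0.248, so p = 33.75 + 0.248q.
Competitive equilibrium: 45.875 − 0.2q = 33.75 + 0.248q → q* = 27.0647, p* = 40.4621.
At the ceiling p = 39.375, quantity supplied = (39.375 − 33.75)/0.248 = 22.6815.
Willingness to pay at q' = 22.6815: 45.875 − 0.2·22.6815 = 41.3387.
Δq = 27.0647 − 22.6815 = 4.3832; wedge = 41.3387 − 39.375 = 1.9637.
DWL = ½ × 4.3832 × 1.9637 = 4.30.

4.30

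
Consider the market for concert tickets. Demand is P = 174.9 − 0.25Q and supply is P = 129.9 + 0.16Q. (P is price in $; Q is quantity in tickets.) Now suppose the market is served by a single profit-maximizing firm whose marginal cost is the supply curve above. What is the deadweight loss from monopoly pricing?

Competitive equilibrium: 174.9 − 0.25Q = 129.9 + 0.16Q → Q* = 109.7561, P* = 147.461.
Marginal revenue: MR = 174.9 − 0.5Q. Set MR = MC: 174.9 − 0.5Q = 129.9 + 0.16Q → Q_m = 68.1818.
Price P_m = 174.9 − 0.25·68.1818 = 157.8546; MC(Q_m) = 129.9 + 0.16·68.1818 = 140.8091.
Competitive Q* = 109.7561, so ΔQ = 41.5743; wedge = 157.8546 − 140.8091 = 17.0455.
Deadweight loss = ½ × 41.5743 × 17.0455 = $354.33.

$354.33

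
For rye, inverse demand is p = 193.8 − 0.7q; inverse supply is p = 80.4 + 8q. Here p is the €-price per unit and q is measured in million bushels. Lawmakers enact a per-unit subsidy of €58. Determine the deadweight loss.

€193.33 million

Competitive equilibrium: 193.8 − 0.7q = 80.4 + 8q → q* = 13.0345, p* = 184.6759.
The subsidy lowers effective supply by 58: p = 22.4 + 8q.
New quantity: 193.8 − 0.7q = 22.4 + 8q → q' = 19.7011.
Overproduction Δq = 19.7011 − 13.0345 = 6.6666; wedge = subsidy = 58.
The triangle = ½ × 6.6666 × 58 = €193.33 million.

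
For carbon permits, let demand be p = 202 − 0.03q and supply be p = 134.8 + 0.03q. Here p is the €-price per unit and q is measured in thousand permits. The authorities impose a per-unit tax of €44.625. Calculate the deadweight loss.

€16594.92 thousand

Competitive equilibrium: 202 − 0.03q = 134.8 + 0.03q → q* = 1120, p* = 168.4.
With the tax, the buyer price exceeds the seller price by 44.625: (202 − 0.03q) − (134.8 + 0.03q) = 44.625 → q' = 376.25.
Δq = 1120 − 376.25 = 743.75; the wedge equals the tax, 44.625.
DWL = ½ × 743.75 × 44.625 = €16594.92 thousand.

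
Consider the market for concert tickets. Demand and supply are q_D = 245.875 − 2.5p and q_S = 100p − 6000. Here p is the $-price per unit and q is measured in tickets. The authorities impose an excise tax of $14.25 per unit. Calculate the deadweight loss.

In inverse form: demand p = 98.35 − 0.4q, supply p = 60 + 0.01q.
Competitive equilibrium: 98.35 − 0.4q = 60 + 0.01q → q* = 93.5366, p* = 60.9354.
With the tax, the buyer price exceeds the seller price by 14.25: (98.35 − 0.4q) − (60 + 0.01q) = 14.25 → q' = 58.7805.
Δq = 93.5366 − 58.7805 = 34.7561; the wedge equals the tax, 14.25.
DWL = ½ × 34.7561 × 14.25 = $247.64.

$247.64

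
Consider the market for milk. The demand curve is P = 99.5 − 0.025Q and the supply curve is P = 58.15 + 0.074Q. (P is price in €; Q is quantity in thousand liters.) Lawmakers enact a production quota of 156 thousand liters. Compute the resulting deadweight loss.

€3389.50 thousand

Competitive equilibrium: 99.5 − 0.025Q = 58.15 + 0.074Q → Q* = 417.6768, P* = 89.0581.
At Q = 156: demand price = 99.5 − 0.025·156 = 95.6; supply price = 58.15 + 0.074·156 = 69.694.
ΔQ = 417.6768 − 156 = 261.6768; wedge = 95.6 − 69.694 = 25.906.
DWL = ½ × 261.6768 × 25.906 = €3389.50 thousand.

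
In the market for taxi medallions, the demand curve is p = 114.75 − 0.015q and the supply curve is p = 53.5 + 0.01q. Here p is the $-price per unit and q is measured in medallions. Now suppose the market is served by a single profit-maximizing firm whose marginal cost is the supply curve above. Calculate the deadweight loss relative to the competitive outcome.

$10551.27

Competitive equilibrium: 114.75 − 0.015q = 53.5 + 0.01q → q* = 2450, p* = 78.
Marginal revenue: MR = 114.75 − 0.03q. Set MR = MC: 114.75 − 0.03q = 53.5 + 0.01q → q_m = 1531.25.
Price p_m = 114.75 − 0.015·1531.25 = 91.78125; MC(q_m) = 53.5 + 0.01·1531.25 = 68.8125.
Competitive q* = 2450, so Δq = 918.75; wedge = 91.78125 − 68.8125 = 22.96875.
The triangle = ½ × 918.75 × 22.96875 = $10551.27.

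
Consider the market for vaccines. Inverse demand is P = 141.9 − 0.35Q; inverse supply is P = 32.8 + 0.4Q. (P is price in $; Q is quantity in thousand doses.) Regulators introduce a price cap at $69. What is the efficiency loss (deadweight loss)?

$1133 thousand

Competitive equilibrium: 141.9 − 0.35Q = 32.8 + 0.4Q → Q* = 145.4667, P* = 90.9867.
At the ceiling P = 69, quantity supplied = (69 − 32.8)/0.4 = 90.5.
Willingness to pay at Q' = 90.5: 141.9 − 0.35·90.5 = 110.225.
ΔQ = 145.4667 − 90.5 = 54.9667; wedge = 110.225 − 69 = 41.225.
The triangle = ½ × 54.9667 × 41.225 = $1133 thousand.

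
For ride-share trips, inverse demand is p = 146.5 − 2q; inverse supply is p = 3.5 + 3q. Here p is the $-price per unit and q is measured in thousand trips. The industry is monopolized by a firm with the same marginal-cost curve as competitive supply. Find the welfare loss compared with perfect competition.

Competitive equilibrium: 146.5 − 2q = 3.5 + 3q → q* = 28.6, p* = 89.3.
Marginal revenue: MR = 146.5 − 4q. Set MR = MC: 146.5 − 4q = 3.5 + 3q → q_m = 20.4286.
Price p_m = 146.5 − 2·20.4286 = 105.6428; MC(q_m) = 3.5 + 3·20.4286 = 64.7858.
Competitive q* = 28.6, so Δq = 8.1714; wedge = 105.6428 − 64.7858 = 40.857.
The triangle = ½ × 8.1714 × 40.857 = $166.93 thousand.

$166.93 thousand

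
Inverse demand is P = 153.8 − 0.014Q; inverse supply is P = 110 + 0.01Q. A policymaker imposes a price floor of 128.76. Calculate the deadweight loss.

15.92

Competitive equilibrium: 153.8 − 0.014Q = 110 + 0.01Q → Q* = 1825, P* = 128.25.
At the floor P = 128.76, quantity demanded = (153.8 − 128.76)/0.014 = 1788.5714.
Sellers' marginal cost at Q' = 1788.5714: 110 + 0.01·1788.5714 = 127.8857.
ΔQ = 1825 − 1788.5714 = 36.4286; wedge = 128.76 − 127.8857 = 0.8743.
DWL = ½ × 36.4286 × 0.8743 = 15.92.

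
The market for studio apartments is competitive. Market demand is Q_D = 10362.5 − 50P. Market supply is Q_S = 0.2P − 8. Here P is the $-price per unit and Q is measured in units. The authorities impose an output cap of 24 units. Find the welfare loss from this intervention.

$217.87

In inverse form: demand P = 207.25 − 0.02Q, supply P = 40 + 5Q.
Competitive equilibrium: 207.25 − 0.02Q = 40 + 5Q → Q* = 33.3167, P* = 206.5837.
At Q = 24: demand price = 207.25 − 0.02·24 = 206.77; supply price = 40 + 5·24 = 160.
ΔQ = 33.3167 − 24 = 9.3167; wedge = 206.77 − 160 = 46.77.
Welfare loss = ½ × 9.3167 × 46.77 = $217.87.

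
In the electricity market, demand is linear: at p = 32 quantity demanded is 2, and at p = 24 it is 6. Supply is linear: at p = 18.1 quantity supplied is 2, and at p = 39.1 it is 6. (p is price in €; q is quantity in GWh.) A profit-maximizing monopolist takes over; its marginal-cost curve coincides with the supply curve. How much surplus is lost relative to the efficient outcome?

Demand slope = (24 − 32)/(6 − 2) = −2, so p = 36 − 2q.
Supply slope = (39.1 − 18.1)/(6 − 2) = 5.25, so p = 7.6 + 5.25q.
Competitive equilibrium: 36 − 2q = 7.6 + 5.25q → q* = 3.9172, p* = 28.1655.
Marginal revenue: MR = 36 − 4q. Set MR = MC: 36 − 4q = 7.6 + 5.25q → q_m = 3.0703.
Price p_m = 36 − 2·3.0703 = 29.8594; MC(q_m) = 7.6 + 5.25·3.0703 = 23.7191.
Competitive q* = 3.9172, so Δq = 0.8469; wedge = 29.8594 − 23.7191 = 6.1403.
Welfare loss = ½ × 0.8469 × 6.1403 = €2.60.

€2.60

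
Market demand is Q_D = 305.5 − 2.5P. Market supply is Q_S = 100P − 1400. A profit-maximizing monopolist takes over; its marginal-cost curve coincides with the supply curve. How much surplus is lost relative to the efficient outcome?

In inverse form: demand P = 122.2 − 0.4Q, supply P = 14 + 0.01Q.
Competitive equilibrium: 122.2 − 0.4Q = 14 + 0.01Q → Q* = 263.9024, P* = 16.639.
Marginal revenue: MR = 122.2 − 0.8Q. Set MR = MC: 122.2 − 0.8Q = 14 + 0.01Q → Q_m = 133.5802.
Price P_m = 122.2 − 0.4·133.5802 = 68.7679; MC(Q_m) = 14 + 0.01·133.5802 = 15.3358.
Competitive Q* = 263.9024, so ΔQ = 130.3222; wedge = 68.7679 − 15.3358 = 53.4321.
Deadweight loss = ½ × 130.3222 × 53.4321 = 3481.69.

3481.69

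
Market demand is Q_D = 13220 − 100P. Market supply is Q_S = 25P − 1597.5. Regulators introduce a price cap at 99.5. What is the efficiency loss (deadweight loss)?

5664.40

In inverse form: demand P = 132.2 − 0.01Q, supply P = 63.9 + 0.04Q.
Competitive equilibrium: 132.2 − 0.01Q = 63.9 + 0.04Q → Q* = 1366, P* = 118.54.
At the ceiling P = 99.5, quantity supplied = (99.5 − 63.9)/0.04 = 890.
Willingness to pay at Q' = 890: 132.2 − 0.01·890 = 123.3.
ΔQ = 1366 − 890 = 476; wedge = 123.3 − 99.5 = 23.8.
DWL = ½ × 476 × 23.8 = 5664.40.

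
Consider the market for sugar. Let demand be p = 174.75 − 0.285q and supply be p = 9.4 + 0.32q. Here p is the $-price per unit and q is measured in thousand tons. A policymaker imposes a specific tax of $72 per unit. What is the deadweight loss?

$4284.30 thousand

Competitive equilibrium: 174.75 − 0.285q = 9.4 + 0.32q → q* = 273.3058, p* = 96.8579.
With the tax, the buyer price exceeds the seller price by 72: (174.75 − 0.285q) − (9.4 + 0.32q) = 72 → q' = 154.2975.
Δq = 273.3058 − 154.2975 = 119.0083; the wedge equals the tax, 72.
Deadweight loss = ½ × 119.0083 × 72 = $4284.30 thousand.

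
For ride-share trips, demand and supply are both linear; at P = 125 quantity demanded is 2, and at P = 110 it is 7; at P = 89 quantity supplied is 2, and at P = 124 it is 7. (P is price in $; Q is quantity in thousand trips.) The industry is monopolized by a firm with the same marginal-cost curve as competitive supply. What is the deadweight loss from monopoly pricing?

Demand slope = (110 − 125)/(7 − 2) = −3, so P = 131 − 3Q.
Supply slope = (124 − 89)/(7 − 2) = 7, so P = 75 + 7Q.
Competitive equilibrium: 131 − 3Q = 75 + 7Q → Q* = 5.6, P* = 114.2.
Marginal revenue: MR = 131 − 6Q. Set MR = MC: 131 − 6Q = 75 + 7Q → Q_m = 4.3077.
Price P_m = 131 − 3·4.3077 = 118.0769; MC(Q_m) = 75 + 7·4.3077 = 105.1539.
Competitive Q* = 5.6, so ΔQ = 1.2923; wedge = 118.0769 − 105.1539 = 12.923.
Deadweight loss = ½ × 1.2923 × 12.923 = $8.35 thousand.

$8.35 thousand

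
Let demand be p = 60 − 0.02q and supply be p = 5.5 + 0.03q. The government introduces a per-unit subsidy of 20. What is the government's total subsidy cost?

29800

Competitive equilibrium: 60 − 0.02q = 5.5 + 0.03q → q* = 1090, p* = 38.2.
The subsidy lowers effective supply by 20: p = 0.03q − 14.5.
New quantity: 60 − 0.02q = 0.03q − 14.5 → q' = 1490.
Total subsidy cost = 20 × 1490 = 29800.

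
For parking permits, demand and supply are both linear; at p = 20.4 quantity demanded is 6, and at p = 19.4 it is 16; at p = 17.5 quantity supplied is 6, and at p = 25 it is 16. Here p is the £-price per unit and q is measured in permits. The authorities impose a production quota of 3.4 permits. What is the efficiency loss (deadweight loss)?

£15.36

Demand slope = (19.4 − 20.4)/(16 − 6) = −0.1, so p = 21 − 0.1q.
Supply slope = (25 − 17.5)/(16 − 6) = 0.75, so p = 13 + 0.75q.
Competitive equilibrium: 21 − 0.1q = 13 + 0.75q → q* = 9.4118, p* = 20.0588.
At q = 3.4: demand price = 21 − 0.1·3.4 = 20.66; supply price = 13 + 0.75·3.4 = 15.55.
Δq = 9.4118 − 3.4 = 6.0118; wedge = 20.66 − 15.55 = 5.11.
DWL = ½ × 6.0118 × 5.11 = £15.36.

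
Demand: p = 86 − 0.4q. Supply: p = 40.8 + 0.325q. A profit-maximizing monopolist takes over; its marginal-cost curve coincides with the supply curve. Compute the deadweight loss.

178.12

Competitive equilibrium: 86 − 0.4q = 40.8 + 0.325q → q* = 62.3448, p* = 61.0621.
Marginal revenue: MR = 86 − 0.8q. Set MR = MC: 86 − 0.8q = 40.8 + 0.325q → q_m = 40.1778.
Price p_m = 86 − 0.4·40.1778 = 69.9289; MC(q_m) = 40.8 + 0.325·40.1778 = 53.8578.
Competitive q* = 62.3448, so Δq = 22.167; wedge = 69.9289 − 53.8578 = 16.0711.
The triangle = ½ × 22.167 × 16.0711 = 178.12.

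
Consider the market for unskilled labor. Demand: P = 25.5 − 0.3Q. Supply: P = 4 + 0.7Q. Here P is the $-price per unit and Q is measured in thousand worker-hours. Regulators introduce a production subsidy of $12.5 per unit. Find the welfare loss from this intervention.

Competitive equilibrium: 25.5 − 0.3Q = 4 + 0.7Q → Q* = 21.5, P* = 19.05.
The subsidy lowers effective supply by 12.5: P = 0.7Q − 8.5.
New quantity: 25.5 − 0.3Q = 0.7Q − 8.5 → Q' = 34.
Overproduction ΔQ = 34 − 21.5 = 12.5; wedge = subsidy = 12.5.
Deadweight loss = ½ × 12.5 × 12.5 = $78.125 thousand.

$78.125 thousand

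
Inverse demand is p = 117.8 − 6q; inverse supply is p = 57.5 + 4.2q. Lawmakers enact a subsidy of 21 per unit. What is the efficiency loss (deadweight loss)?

21.62

Competitive equilibrium: 117.8 − 6q = 57.5 + 4.2q → q* = 5.9118, p* = 82.3294.
The subsidy lowers effective supply by 21: p = 36.5 + 4.2q.
New quantity: 117.8 − 6q = 36.5 + 4.2q → q' = 7.9706.
Overproduction Δq = 7.9706 − 5.9118 = 2.0588; wedge = subsidy = 21.
Deadweight loss = ½ × 2.0588 × 21 = 21.62.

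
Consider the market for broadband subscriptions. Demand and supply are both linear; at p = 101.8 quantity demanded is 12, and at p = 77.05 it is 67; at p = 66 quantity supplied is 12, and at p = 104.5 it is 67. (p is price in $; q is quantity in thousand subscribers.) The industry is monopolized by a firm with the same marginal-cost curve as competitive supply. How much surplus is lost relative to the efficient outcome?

Demand slope = (77.05 − 101.8)/(67 − 12) = −0.45, so p = 107.2 − 0.45q.
Supply slope = (104.5 − 66)/(67 − 12) = 0.7, so p = 57.6 + 0.7q.
Competitive equilibrium: 107.2 − 0.45q = 57.6 + 0.7q → q* = 43.1304, p* = 87.7913.
Marginal revenue: MR = 107.2 − 0.9q. Set MR = MC: 107.2 − 0.9q = 57.6 + 0.7q → q_m = 31.
Price p_m = 107.2 − 0.45·31 = 93.25; MC(q_m) = 57.6 + 0.7·31 = 79.3.
Competitive q* = 43.1304, so Δq = 12.1304; wedge = 93.25 − 79.3 = 13.95.
DWL = ½ × 12.1304 × 13.95 = $84.61 thousand.

$84.61 thousand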